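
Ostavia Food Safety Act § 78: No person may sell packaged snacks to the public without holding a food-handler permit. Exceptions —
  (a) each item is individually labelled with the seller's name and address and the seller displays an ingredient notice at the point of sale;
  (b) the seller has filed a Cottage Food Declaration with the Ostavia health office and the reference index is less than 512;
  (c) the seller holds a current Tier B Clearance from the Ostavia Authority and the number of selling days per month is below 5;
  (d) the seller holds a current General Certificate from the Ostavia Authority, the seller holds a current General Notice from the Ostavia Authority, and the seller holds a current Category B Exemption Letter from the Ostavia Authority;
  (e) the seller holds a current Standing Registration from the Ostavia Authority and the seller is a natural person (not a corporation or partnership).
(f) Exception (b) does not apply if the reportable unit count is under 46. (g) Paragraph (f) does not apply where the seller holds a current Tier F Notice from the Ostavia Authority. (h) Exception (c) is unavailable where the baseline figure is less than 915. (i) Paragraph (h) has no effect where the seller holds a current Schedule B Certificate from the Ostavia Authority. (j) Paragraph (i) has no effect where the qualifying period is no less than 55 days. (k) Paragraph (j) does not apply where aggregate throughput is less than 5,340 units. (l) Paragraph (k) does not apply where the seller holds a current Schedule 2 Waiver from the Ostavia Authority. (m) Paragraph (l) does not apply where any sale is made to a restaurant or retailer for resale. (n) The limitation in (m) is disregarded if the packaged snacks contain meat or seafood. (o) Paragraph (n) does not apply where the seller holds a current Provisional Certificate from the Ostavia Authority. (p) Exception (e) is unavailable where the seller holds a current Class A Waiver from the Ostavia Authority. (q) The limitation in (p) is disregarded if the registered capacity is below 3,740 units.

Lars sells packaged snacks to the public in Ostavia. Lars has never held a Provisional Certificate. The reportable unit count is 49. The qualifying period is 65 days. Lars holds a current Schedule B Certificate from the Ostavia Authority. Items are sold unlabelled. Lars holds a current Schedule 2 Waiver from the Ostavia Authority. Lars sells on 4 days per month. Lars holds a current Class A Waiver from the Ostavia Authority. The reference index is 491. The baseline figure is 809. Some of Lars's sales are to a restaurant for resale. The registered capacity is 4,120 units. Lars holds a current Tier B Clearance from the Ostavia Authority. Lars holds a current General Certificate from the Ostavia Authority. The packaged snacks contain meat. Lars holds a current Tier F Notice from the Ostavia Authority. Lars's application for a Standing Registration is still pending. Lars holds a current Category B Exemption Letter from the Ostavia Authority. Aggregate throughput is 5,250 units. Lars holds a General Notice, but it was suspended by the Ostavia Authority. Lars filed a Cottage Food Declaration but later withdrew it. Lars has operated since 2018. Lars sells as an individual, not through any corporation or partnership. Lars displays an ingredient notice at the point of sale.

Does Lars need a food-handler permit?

Exception (a) requires that each item is individually labelled with the seller's name and address; but items are sold unlabelled, so (a) is unavailable.
Exception (b) fails — the Cottage Food Declaration was withdrawn.
Exception (c)'s conditions are all satisfied: a current Tier B Clearance is held; the number of selling days per month is 4, below the 5 limit. Turning to paragraphs (h)–(o): (h) operates against (c): the baseline figure is 809, less than the 915 limit. (i) is triggered (a current Schedule B Certificate is held), but yields to (j): (j) operates — the qualifying period is 65 days, meeting the 55 days threshold. (k) is engaged (aggregate throughput is 5,250 units, less than the 5,340 units limit), but is overridden by (l): (l) operates against (k): a current Schedule 2 Waiver is held. (m) operates (some sales are to a restaurant for resale), but is overridden by (n): (n) operates against (m): the packaged snacks contain meat. (o), which would lift (n), is not engaged — the Provisional Certificate is not current. (c) is therefore removed.
Exception (d) fails — no current General Notice is held.
Exception (e) does not apply: there is no Standing Registration in force.
No exception is made out. Lars falls within the general rule.

Yes — Lars must hold a food-handler permit.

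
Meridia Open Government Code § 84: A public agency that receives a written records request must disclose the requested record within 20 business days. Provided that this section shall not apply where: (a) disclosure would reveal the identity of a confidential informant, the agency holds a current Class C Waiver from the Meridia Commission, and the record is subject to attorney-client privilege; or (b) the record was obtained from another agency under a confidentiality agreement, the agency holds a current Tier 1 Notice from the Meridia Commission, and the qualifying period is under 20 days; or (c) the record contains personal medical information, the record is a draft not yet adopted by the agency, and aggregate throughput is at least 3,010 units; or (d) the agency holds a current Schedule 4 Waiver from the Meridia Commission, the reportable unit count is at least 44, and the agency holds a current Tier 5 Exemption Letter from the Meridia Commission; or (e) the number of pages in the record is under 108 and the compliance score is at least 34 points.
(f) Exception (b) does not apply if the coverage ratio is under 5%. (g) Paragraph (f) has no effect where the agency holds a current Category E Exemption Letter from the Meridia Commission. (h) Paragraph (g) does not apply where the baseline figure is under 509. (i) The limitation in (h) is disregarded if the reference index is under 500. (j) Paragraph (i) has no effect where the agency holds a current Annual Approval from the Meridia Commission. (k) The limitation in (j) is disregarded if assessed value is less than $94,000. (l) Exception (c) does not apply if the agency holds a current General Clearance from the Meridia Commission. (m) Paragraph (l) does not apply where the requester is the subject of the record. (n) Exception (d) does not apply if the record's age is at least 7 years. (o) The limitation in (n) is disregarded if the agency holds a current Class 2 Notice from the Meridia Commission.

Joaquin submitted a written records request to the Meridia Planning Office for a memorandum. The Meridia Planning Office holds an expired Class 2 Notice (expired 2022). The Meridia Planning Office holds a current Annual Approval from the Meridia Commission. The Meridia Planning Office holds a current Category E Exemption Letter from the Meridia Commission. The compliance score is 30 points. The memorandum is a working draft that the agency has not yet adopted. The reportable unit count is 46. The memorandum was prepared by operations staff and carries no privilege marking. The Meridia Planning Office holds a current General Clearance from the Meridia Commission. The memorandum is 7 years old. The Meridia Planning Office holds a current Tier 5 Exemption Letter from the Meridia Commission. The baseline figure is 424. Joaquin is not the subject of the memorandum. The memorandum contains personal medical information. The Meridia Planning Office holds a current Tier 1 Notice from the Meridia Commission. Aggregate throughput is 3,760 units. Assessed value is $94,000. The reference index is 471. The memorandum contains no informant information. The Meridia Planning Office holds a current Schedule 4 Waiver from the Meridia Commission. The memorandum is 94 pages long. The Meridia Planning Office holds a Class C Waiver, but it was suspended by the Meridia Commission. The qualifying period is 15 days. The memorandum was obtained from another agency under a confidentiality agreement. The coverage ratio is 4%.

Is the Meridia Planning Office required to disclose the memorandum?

Yes — the Meridia Planning Office must disclose the memorandum.

Exception (a) requires that disclosure would reveal the identity of a confidential informant; but the memorandum contains no informant information, so (a) is unavailable.
All of (b)'s requirements are met (the memorandum was obtained under a confidentiality agreement; a current Tier 1 Notice is held; the qualifying period is 15 days, under the 20 days limit). Turning to paragraphs (f)–(k): (f) operates against (b): the coverage ratio is 4%, under the 5% limit. (g) would limit (f) — a current Category E Exemption Letter is held — but (h) sets (g) aside: (h) applies — the baseline figure is 424, under the 509 limit. (i) would limit (h) — the reference index is 471, under the 500 limit — but (j) sets (i) aside: (j) is engaged — a current Annual Approval is held. (k), which would lift (j), is not triggered — assessed value is $94,000, not less than $94,000. So (b) is unavailable.
All of (c)'s requirements are met (the memorandum contains personal medical information; the memorandum is an unadopted draft; aggregate throughput is 3,760 units, meeting the 3,010 units threshold). But applying paragraphs (l)–(m): (l) operates against (c): a current General Clearance is held. (m) does not operate here (Joaquin is not the subject of the memorandum), so (l) stands. Exception (c) does not apply.
Exception (d) is satisfied on its face — a current Schedule 4 Waiver is held; the reportable unit count is 46, meeting the 44 threshold; a current Tier 5 Exemption Letter is held. However, paragraphs (n)–(o) must be considered: (n) is engaged — the record's age is 7 years, meeting the 7 years threshold. (o), which would lift (n), is inapplicable — there is no Class 2 Notice in force. (d) is therefore removed.
Exception (e) fails — the compliance score is 30 points, short of 34 points.
No exception applies. The general rule governs.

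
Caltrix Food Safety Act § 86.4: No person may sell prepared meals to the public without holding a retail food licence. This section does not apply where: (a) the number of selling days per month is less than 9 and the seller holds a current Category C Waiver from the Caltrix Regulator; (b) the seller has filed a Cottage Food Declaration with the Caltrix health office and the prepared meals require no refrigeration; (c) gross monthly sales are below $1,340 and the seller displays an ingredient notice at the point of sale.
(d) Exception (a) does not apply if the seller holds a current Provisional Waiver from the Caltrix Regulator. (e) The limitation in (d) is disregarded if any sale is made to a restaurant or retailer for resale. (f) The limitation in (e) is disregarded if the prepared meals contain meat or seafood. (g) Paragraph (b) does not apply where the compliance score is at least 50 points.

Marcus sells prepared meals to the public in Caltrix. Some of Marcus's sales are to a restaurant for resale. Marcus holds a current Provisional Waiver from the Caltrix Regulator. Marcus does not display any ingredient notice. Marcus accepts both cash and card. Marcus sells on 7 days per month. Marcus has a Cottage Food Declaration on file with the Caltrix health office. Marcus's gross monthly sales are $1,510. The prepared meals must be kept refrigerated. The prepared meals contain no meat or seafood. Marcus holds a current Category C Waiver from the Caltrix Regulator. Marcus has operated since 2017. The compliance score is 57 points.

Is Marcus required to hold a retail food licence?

All of (a)'s requirements are met (the number of selling days per month is 7, less than the 9 limit; a current Category C Waiver is held). Considering the limiting provisions: (d) is engaged (a current Provisional Waiver is held), but is set aside by (e): (e) operates against (d): some sales are to a restaurant for resale. (f), which would lift (e), is not engaged — the prepared meals contain no meat or seafood. So (a) applies.
Exception (b) requires that the prepared meals require no refrigeration; but the prepared meals require refrigeration, so (b) is unavailable.
Exception (c) does not apply: gross monthly sales are $1,510, not below $1,340.

No — exception (a) applies; Marcus is not required to hold a retail food licence.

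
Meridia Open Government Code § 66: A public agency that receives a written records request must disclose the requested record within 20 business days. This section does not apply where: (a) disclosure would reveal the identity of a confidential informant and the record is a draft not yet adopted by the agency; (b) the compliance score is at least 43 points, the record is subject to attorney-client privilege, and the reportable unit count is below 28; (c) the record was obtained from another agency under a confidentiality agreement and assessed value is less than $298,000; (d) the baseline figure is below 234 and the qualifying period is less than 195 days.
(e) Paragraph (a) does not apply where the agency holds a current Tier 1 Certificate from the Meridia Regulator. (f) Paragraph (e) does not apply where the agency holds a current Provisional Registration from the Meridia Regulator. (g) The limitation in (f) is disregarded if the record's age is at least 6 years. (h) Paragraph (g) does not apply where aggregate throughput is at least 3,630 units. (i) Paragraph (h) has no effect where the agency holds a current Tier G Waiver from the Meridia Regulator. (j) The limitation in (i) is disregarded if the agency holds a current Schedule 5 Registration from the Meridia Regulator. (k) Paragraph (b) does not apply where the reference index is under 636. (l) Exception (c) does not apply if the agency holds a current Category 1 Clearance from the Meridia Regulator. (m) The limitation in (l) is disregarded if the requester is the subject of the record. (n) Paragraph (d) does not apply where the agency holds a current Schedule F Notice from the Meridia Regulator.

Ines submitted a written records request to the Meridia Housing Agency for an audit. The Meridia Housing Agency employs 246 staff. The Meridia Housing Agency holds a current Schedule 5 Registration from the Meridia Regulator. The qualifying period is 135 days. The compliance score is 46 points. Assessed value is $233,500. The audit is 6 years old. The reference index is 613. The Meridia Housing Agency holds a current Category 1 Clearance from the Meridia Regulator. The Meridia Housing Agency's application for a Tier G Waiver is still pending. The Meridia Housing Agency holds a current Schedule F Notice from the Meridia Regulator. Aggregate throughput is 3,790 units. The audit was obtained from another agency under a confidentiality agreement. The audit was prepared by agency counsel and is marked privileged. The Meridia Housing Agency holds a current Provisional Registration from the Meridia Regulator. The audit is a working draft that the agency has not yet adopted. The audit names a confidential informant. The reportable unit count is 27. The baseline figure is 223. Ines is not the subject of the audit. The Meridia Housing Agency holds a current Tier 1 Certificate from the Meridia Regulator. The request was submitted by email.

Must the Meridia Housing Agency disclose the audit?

No — exception (a) applies; the Meridia Housing Agency is not required to disclose the audit.

All of (a)'s requirements are met (the audit names a confidential informant; the audit is an unadopted draft). Applying paragraphs (e)–(j): (e) would limit (a) — a current Tier 1 Certificate is held — but (f) sets (e) aside: (f) operates — a current Provisional Registration is held. (g) is triggered (the record's age is 6 years, meeting the 6 years threshold), but is itself disapplied by (h): (h) operates against (g): aggregate throughput is 3,790 units, meeting the 3,630 units threshold. (i), which would lift (h), does not operate here — the Tier G Waiver is not current. Exception (a) stands.
Exception (b)'s conditions are all satisfied: the compliance score is 46 points, meeting the 43 points threshold; the audit is privileged; the reportable unit count is 27, below the 28 limit. But applying paragraph (k): (k) is triggered — the reference index is 613, under the 636 limit. (b) is therefore removed.
Exception (c)'s conditions are all satisfied: the audit was obtained under a confidentiality agreement; assessed value is $233,500, less than the $298,000 limit. Turning to paragraphs (l)–(m): (l) operates — a current Category 1 Clearance is held. (m) is not triggered (Ines is not the subject of the audit), so (l) stands. (c) is therefore removed.
Exception (d): the baseline figure is 223, below the 234 limit; the qualifying period is 135 days, less than the 195 days limit — every condition holds. But applying paragraph (n): (n) operates — a current Schedule F Notice is held. Exception (d) does not apply.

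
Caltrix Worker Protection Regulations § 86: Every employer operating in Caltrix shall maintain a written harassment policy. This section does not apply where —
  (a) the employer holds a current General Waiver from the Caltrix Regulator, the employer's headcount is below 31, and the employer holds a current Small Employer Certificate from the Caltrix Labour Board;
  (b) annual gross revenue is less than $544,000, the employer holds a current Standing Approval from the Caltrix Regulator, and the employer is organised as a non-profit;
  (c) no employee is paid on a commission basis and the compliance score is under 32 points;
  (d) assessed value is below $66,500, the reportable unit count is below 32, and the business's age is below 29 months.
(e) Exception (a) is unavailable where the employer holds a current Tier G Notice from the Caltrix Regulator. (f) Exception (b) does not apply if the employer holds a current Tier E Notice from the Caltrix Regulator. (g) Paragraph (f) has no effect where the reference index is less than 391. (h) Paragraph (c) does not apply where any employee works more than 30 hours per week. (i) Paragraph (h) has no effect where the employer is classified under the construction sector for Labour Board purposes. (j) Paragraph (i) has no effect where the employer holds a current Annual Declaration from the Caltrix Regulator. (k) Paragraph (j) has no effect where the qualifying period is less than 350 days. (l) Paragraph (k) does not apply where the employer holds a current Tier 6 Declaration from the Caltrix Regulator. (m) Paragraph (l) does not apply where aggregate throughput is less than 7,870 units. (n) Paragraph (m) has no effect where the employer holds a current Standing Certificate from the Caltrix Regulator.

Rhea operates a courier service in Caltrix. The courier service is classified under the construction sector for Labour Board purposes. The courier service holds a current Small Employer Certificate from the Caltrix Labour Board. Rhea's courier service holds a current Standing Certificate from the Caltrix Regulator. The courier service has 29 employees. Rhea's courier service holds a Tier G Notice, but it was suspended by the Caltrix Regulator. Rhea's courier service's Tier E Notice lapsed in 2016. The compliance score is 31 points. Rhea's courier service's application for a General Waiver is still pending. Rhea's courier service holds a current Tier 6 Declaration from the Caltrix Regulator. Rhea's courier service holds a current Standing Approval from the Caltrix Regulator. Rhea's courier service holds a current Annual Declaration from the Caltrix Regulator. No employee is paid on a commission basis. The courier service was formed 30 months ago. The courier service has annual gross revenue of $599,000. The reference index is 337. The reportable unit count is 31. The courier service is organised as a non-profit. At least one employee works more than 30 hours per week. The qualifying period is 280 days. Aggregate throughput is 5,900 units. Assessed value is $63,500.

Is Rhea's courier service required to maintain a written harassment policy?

Yes — Rhea's courier service must maintain a written harassment policy.

Exception (a) requires that the employer holds a current General Waiver from the Caltrix Regulator; but no current General Waiver is held, so (a) is unavailable.
Exception (b) requires that annual gross revenue is less than $544,000; but annual gross revenue is $599,000, not less than $544,000, so (b) is unavailable.
All of (c)'s requirements are met (no employee is paid on commission; the compliance score is 31 points, under the 32 points limit). However, paragraphs (h)–(n) must be considered: (h) is engaged — at least one employee exceeds 30 hours/week. (i) operates (the courier service is classified under the construction sector), but is displaced by (j): (j) is engaged — a current Annual Declaration is held. (k) would limit (j) — the qualifying period is 280 days, less than the 350 days limit — but (l) sets (k) aside: (l) is triggered — a current Tier 6 Declaration is held. (m) would limit (l) — aggregate throughput is 5,900 units, less than the 7,870 units limit — but (n) sets (m) aside: (n) applies — a current Standing Certificate is held. Exception (c) does not apply.
Exception (d) does not apply: the business's age is 30 months, not below 29 months.
No exception applies. The general rule governs.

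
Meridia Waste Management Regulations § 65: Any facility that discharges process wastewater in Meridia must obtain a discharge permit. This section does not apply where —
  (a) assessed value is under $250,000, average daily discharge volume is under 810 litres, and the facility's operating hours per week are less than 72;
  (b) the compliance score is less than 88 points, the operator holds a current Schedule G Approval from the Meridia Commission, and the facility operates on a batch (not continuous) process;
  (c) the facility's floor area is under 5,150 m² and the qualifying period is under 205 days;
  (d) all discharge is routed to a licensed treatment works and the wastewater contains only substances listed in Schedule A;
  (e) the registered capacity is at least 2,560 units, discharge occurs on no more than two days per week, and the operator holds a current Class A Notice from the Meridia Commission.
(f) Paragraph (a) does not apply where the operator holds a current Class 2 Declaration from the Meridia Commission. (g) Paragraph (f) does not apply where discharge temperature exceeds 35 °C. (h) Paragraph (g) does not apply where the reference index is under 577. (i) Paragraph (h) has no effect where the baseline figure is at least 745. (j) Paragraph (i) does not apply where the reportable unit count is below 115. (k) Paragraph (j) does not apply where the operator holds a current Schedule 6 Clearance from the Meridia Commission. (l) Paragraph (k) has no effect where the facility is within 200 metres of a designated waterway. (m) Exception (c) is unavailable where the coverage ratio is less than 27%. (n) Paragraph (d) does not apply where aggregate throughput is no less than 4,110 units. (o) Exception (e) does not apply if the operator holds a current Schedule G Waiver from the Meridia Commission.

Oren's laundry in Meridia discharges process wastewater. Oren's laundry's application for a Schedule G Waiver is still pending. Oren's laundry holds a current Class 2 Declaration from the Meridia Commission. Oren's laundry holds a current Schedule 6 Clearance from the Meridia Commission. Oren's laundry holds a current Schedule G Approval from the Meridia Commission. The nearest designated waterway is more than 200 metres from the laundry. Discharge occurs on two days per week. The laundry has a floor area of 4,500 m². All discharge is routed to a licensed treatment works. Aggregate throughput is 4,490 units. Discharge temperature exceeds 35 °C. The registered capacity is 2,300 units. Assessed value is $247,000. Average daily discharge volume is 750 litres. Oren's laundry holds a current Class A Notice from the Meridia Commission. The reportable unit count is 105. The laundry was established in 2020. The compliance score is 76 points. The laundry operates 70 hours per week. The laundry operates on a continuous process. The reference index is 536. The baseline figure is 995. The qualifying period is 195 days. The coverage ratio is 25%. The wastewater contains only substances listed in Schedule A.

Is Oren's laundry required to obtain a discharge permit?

Exception (a) is satisfied on its face — assessed value is $247,000, under the $250,000 limit; average daily discharge volume is 750 litres, under the 810 litres limit; the facility's operating hours per week are 70, less than the 72 limit. Considering the limiting provisions: (f) applies (a current Class 2 Declaration is held), but is overridden by (g): (g) operates against (f): discharge temperature exceeds 35 °C. (h) would limit (g) — the reference index is 536, under the 577 limit — but (i) sets (h) aside: (i) is engaged — the baseline figure is 995, meeting the 745 threshold. (j) is engaged (the reportable unit count is 105, below the 115 limit), but is overridden by (k): (k) operates against (j): a current Schedule 6 Clearance is held. (l) is not engaged (the laundry is more than 200 m from any designated waterway), so (k) stands. (a) remains available.
Exception (b) does not apply: the facility operates on a continuous process.
All of (c)'s requirements are met (the facility's floor area is 4,500 m², under the 5,150 m² limit; the qualifying period is 195 days, under the 205 days limit). Turning to paragraph (m): (m) operates — the coverage ratio is 25%, less than the 27% limit. So (c) is unavailable.
Exception (d)'s conditions are all satisfied: discharge is routed to a licensed treatment works; the wastewater is Schedule-A-only. But: (n) operates — aggregate throughput is 4,490 units, meeting the 4,110 units threshold. (d) is therefore removed.
Exception (e) does not apply: the registered capacity is 2,300 units, short of 2,560 units.

No — exception (a) applies; Oren's laundry is not required to obtain a discharge permit.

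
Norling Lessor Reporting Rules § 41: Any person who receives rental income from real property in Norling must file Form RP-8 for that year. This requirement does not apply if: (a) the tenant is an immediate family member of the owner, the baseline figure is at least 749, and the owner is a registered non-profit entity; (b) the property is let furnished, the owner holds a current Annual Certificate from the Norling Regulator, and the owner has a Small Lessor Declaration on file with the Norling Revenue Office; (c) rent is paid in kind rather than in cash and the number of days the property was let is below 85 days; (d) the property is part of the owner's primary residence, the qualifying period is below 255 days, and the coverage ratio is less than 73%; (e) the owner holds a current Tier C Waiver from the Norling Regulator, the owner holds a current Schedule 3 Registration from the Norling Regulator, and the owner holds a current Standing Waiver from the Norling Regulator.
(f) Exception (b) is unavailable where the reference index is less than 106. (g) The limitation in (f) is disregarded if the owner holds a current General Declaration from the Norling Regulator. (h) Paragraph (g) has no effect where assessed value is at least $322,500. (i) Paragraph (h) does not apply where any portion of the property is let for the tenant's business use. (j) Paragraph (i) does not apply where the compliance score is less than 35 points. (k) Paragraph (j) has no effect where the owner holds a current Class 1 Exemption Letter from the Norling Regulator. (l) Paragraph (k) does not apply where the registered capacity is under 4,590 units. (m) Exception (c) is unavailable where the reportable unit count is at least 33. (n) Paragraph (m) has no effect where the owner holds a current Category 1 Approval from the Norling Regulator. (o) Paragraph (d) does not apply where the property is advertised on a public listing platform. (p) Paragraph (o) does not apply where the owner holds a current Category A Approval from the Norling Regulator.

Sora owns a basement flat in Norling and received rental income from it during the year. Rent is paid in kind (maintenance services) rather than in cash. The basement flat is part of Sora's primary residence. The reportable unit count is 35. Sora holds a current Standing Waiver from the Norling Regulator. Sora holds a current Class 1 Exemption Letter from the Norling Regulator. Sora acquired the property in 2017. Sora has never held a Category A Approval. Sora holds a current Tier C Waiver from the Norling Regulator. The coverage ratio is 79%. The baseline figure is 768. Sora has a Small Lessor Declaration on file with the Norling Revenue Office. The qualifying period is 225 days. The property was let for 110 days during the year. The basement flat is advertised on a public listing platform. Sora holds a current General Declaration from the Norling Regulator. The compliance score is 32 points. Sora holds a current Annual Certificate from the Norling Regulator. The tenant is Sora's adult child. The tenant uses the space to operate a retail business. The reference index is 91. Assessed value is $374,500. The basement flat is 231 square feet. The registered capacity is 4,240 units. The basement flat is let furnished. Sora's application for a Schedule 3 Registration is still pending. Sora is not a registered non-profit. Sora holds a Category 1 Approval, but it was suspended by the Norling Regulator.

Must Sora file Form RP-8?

Yes — Sora must file Form RP-8.

Exception (a) does not apply: Sora is not a registered non-profit.
Exception (b) is satisfied on its face — the property is let furnished; a current Annual Certificate is held; a Small Lessor Declaration is on file. But applying paragraphs (f)–(l): (f) operates against (b): the reference index is 91, less than the 106 limit. (g) would limit (f) — a current General Declaration is held — but (h) sets (g) aside: (h) is triggered — assessed value is $374,500, meeting the $322,500 threshold. (i) operates (the space is let for business use), but is set aside by (j): (j) operates against (i): the compliance score is 32 points, less than the 35 points limit. (k) is engaged (a current Class 1 Exemption Letter is held), but is overridden by (l): (l) is triggered — the registered capacity is 4,240 units, under the 4,590 units limit. So (b) is unavailable.
Exception (c) fails — the number of days the property was let is 110 days, not below 85 days.
Exception (d) does not apply: the coverage ratio is 79%, not less than 73%.
Exception (e) fails — there is no Schedule 3 Registration in force.
No exception is made out. Sora falls within the general rule.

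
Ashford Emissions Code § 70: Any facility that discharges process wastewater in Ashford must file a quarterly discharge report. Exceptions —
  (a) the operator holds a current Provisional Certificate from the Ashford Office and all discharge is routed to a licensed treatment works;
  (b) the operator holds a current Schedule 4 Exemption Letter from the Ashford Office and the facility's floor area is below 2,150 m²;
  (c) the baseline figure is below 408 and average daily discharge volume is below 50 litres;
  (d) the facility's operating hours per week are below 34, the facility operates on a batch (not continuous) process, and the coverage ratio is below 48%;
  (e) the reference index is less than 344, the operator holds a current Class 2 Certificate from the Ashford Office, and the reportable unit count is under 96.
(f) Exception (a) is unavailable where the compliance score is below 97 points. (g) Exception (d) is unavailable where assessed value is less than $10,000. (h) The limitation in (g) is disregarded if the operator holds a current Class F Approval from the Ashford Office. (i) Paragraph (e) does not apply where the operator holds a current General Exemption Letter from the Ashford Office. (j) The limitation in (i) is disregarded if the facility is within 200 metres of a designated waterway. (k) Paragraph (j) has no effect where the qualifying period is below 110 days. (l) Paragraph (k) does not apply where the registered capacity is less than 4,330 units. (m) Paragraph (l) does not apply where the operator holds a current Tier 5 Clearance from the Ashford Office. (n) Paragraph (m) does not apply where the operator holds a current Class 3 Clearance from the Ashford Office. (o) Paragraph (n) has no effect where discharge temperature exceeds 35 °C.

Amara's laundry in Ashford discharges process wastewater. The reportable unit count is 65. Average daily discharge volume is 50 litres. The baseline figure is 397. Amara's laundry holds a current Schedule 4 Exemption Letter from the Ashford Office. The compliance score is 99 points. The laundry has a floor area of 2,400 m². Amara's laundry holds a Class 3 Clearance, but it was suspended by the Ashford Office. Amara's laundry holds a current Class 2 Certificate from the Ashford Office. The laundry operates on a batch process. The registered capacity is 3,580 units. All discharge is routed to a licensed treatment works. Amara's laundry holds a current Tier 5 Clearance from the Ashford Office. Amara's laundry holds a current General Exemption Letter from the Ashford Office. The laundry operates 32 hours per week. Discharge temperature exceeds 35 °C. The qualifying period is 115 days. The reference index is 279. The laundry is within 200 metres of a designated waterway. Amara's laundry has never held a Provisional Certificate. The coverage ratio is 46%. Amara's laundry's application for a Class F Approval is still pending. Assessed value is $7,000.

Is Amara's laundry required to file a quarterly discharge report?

No — exception (e) applies; Amara's laundry is not required to file a quarterly discharge report.

Exception (a) fails — the Provisional Certificate is not current.
Exception (b) fails — the facility's floor area is 2,400 m², not below 2,150 m².
Exception (c) does not apply: average daily discharge volume is 50 litres, not below 50 litres.
All of (d)'s requirements are met (the facility's operating hours per week are 32, below the 34 limit; the facility operates on a batch process; the coverage ratio is 46%, below the 48% limit). However, paragraphs (g)–(h) must be considered: (g) operates — assessed value is $7,000, less than the $10,000 limit. (h) is not triggered (there is no Class F Approval in force), so (g) stands. So (d) is unavailable.
Exception (e)'s conditions are all satisfied: the reference index is 279, less than the 344 limit; a current Class 2 Certificate is held; the reportable unit count is 65, under the 96 limit. Under paragraphs (i)–(o): (i) would limit (e) — a current General Exemption Letter is held — but (j) sets (i) aside: (j) is engaged — the laundry is within 200 m of a designated waterway. (k), which would lift (j), is not engaged — the qualifying period is 115 days, not below 110 days. So (e) applies.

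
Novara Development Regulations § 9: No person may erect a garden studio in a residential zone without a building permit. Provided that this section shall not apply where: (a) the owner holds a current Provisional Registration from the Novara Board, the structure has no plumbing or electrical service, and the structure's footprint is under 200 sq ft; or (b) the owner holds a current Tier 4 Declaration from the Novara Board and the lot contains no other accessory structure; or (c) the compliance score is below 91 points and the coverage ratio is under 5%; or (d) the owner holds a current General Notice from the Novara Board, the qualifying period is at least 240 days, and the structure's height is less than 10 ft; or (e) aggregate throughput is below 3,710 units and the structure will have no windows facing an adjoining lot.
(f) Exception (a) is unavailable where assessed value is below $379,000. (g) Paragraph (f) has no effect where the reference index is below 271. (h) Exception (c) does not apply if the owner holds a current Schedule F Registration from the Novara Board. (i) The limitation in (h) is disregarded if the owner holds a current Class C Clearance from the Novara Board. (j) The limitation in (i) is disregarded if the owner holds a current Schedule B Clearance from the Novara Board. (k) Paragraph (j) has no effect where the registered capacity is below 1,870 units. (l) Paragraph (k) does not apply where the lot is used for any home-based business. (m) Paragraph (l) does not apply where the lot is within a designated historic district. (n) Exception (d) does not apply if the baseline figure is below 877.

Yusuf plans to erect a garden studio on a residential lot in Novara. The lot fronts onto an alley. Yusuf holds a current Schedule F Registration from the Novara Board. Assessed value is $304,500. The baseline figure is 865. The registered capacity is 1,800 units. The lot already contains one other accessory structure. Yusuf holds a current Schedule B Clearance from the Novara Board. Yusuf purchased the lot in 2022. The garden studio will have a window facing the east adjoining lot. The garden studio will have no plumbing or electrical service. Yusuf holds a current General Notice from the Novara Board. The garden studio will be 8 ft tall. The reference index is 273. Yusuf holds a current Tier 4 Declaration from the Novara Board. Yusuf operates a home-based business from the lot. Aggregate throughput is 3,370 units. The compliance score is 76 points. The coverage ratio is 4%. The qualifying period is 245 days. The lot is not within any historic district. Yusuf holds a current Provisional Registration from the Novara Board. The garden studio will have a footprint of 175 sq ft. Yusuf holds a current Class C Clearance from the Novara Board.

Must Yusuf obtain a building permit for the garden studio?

Exception (a)'s conditions are all satisfied: a current Provisional Registration is held; there is no plumbing or electrical service; the structure's footprint is 175 sq ft, under the 200 sq ft limit. But applying paragraphs (f)–(g): (f) operates against (a): assessed value is $304,500, below the $379,000 limit. (g), which would lift (f), is inapplicable — the reference index is 273, not below 271. (a) is therefore removed.
Exception (b) fails — the lot already has another accessory structure.
Exception (c) is satisfied on its face — the compliance score is 76 points, below the 91 points limit; the coverage ratio is 4%, under the 5% limit. Turning to paragraphs (h)–(m): (h) applies — a current Schedule F Registration is held. (i) would limit (h) — a current Class C Clearance is held — but (j) sets (i) aside: (j) operates against (i): a current Schedule B Clearance is held. (k) operates (the registered capacity is 1,800 units, below the 1,870 units limit), but yields to (l): (l) operates against (k): a home-based business operates on the lot. (m), which would lift (l), is inapplicable — the lot is not in a historic district. Exception (c) does not apply.
Exception (d): a current General Notice is held; the qualifying period is 245 days, meeting the 240 days threshold; the structure's height is 8 ft, less than the 10 ft limit — every condition holds. But applying paragraph (n): (n) operates against (d): the baseline figure is 865, below the 877 limit. (d) is therefore removed.
Exception (e) requires that the structure will have no windows facing an adjoining lot; but a window faces an adjoining lot, so (e) is unavailable.
No exception applies. The general rule governs.

Yes — Yusuf must obtain a building permit.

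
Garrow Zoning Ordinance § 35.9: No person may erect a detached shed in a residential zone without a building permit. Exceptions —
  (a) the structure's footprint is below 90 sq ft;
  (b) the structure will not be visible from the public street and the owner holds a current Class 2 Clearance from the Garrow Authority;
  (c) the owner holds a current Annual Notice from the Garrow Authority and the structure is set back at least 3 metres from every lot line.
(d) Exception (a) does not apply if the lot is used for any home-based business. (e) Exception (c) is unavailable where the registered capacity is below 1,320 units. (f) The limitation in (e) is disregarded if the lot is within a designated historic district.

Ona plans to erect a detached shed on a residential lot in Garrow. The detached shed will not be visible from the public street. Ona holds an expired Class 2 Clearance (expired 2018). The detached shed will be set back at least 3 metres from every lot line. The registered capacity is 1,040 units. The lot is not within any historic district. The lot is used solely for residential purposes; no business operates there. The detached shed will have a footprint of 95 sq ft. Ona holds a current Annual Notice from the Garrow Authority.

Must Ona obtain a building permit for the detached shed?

Yes — Ona must obtain a building permit.

Exception (a) does not apply: the structure's footprint is 95 sq ft, not below 90 sq ft.
Exception (b) does not apply: the Class 2 Clearance is not current.
Exception (c)'s conditions are all satisfied: a current Annual Notice is held; the setback is at least 3 m on every side. But applying paragraphs (e)–(f): (e) operates against (c): the registered capacity is 1,040 units, below the 1,320 units limit. (f), which would lift (e), is not triggered — the lot is not in a historic district. (c) is therefore removed.
No exception applies. The general rule governs.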